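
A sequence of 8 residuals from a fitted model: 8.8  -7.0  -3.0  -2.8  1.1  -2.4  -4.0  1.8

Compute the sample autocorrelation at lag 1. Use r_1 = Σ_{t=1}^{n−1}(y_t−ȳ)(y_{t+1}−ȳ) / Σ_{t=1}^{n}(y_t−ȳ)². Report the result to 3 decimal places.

-0.328

Mean ȳ = (8.8 − 7.0 − 3.0 − 2.8 + 1.1 − 2.4 − 4.0 + 1.8)/8 = -0.9375
Deviations from mean: 9.7375, -6.0625, -2.0625, -1.8625, 2.0375, -1.4625, -3.0625, 2.7375
Σ(y_t−ȳ)(y_{t+1}−ȳ) = (-59.0336) + (12.5039) + (3.8414) + (-3.7948) + (-2.9798) + (4.4789) + (-8.3836) = -53.3677
Denominator Σ(y_t−ȳ)² = 162.4588
r_1 = -53.3677 / 162.4588 = -0.328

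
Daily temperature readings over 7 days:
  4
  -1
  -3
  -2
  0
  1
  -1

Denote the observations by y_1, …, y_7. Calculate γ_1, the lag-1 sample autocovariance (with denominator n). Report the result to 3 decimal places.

0.356

Mean ȳ = (4 − 1 − 3 − 2 + 0 + 1 − 1)/7 = -0.2857
Σ_{t=1}^{6}(y_t−ȳ)(y_{t+1}−ȳ) = 2.4898
γ_1 = 2.4898 / 7 = 0.356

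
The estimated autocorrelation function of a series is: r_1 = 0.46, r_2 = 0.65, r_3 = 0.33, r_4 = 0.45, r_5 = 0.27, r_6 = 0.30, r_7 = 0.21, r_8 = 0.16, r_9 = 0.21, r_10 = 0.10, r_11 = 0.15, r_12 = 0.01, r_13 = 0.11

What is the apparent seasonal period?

2

The largest autocorrelation is r_2 = 0.65; the remaining lags stay at or below 0.46.
The dominant spike at lag 2 indicates a seasonal period of 2.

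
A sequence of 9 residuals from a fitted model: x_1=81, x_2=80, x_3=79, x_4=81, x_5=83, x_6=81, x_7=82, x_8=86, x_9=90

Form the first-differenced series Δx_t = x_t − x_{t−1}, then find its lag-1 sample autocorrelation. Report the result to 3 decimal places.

First differences Δx: -1, -1, 2, 2, -2, 1, 4, 4
Mean of differences = 1.1250
Numerator Σ(Δx_t−Δx̄)(Δx_{t+1}−Δx̄) = 8.9844
Denominator Σ(Δx_t−Δx̄)² = 36.8750
r_1(Δx) = 8.9844 / 36.8750 = 0.244

0.244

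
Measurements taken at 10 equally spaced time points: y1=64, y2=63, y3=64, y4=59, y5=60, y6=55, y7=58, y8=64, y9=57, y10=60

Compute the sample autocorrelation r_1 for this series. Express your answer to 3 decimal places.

0.104

Mean ȳ = (64 + 63 + 64 + 59 + 60 + 55 + 58 + 64 + 57 + 60)/10 = 60.4000
Numerator Σ_{t=1}^{9}(y_t−ȳ)(y_{t+1}−ȳ) = 9.8400
Denominator Σ(y_t−ȳ)² = 94.4000
r_1 = 9.8400 / 94.4000 = 0.104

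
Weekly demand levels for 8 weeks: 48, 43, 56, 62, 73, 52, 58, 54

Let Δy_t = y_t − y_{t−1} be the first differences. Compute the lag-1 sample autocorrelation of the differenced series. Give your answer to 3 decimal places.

First differences Δy: -5, 13, 6, 11, -21, 6, -4
Mean of differences = 0.8571
Numerator Σ(Δy_t−Δȳ)(Δy_{t+1}−Δȳ) = -315.5918
Denominator Σ(Δy_t−Δȳ)² = 838.8571
r_1(Δy) = -315.5918 / 838.8571 = -0.376

-0.376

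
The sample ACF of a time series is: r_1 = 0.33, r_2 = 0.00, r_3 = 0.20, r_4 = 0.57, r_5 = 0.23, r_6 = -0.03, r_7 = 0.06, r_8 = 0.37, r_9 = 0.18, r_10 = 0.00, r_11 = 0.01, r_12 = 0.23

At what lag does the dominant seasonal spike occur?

4

The largest autocorrelation is r_4 = 0.57, with a weaker echo at lag 8 (0.37); the remaining lags stay at or below 0.33. The elevated value at lag 1 (0.33), dropping to 0.00 at lag 2, reflects decaying short-term dependence rather than seasonality.
The dominant spike at lag 4 indicates a seasonal period of 4.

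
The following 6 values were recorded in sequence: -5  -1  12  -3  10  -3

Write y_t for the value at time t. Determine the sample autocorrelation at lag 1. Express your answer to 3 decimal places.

-0.500

Mean ȳ = (-5 − 1 + 12 − 3 + 10 − 3)/6 = 1.6667
Deviations from mean: -6.6667, -2.6667, 10.3333, -4.6667, 8.3333, -4.6667
Σ(y_t−ȳ)(y_{t+1}−ȳ) = (17.7778) + (-27.5556) + (-48.2222) + (-38.8889) + (-38.8889) = -135.7778
Denominator Σ(y_t−ȳ)² = 271.3333
r_1 = -135.7778 / 271.3333 = -0.500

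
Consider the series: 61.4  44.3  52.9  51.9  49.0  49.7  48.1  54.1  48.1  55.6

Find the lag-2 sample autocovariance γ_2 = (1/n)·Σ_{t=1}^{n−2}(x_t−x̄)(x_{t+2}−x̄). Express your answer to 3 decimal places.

Mean x̄ = (61.4 + 44.3 + 52.9 + 51.9 + 49.0 + 49.7 + 48.1 + 54.1 + 48.1 + 55.6)/10 = 51.5100
Σ_{t=1}^{8}(x_t−x̄)(x_{t+2}−x̄) = 32.8328
γ_2 = 32.8328 / 10 = 3.283

3.283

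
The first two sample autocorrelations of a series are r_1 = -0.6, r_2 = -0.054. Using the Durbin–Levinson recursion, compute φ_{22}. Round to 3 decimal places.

-0.647

φ_{22} = (r_2 − r_1²) / (1 − r_1²)
r_1² = (-0.6)² = 0.36
Numerator = -0.054 − 0.3600 = -0.4140; denominator = 1 − 0.3600 = 0.6400
φ_{22} = -0.4140 / 0.6400 = -0.647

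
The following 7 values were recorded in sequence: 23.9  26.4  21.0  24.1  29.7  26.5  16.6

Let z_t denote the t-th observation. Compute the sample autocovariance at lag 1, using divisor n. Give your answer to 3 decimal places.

Mean z̄ = (23.9 + 26.4 + 21.0 + 24.1 + 29.7 + 26.5 + 16.6)/7 = 24.0286
Σ_{t=1}^{6}(z_t−z̄)(z_{t+1}−z̄) = -11.6408
γ_1 = -11.6408 / 7 = -1.663

-1.663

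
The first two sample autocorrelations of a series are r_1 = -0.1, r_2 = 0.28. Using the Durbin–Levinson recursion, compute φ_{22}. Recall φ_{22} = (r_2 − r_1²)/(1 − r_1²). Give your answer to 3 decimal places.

0.273

φ_{22} = (r_2 − r_1²) / (1 − r_1²)
r_1² = (-0.1)² = 0.01
Numerator = 0.28 − 0.0100 = 0.2700; denominator = 1 − 0.0100 = 0.9900
φ_{22} = 0.2700 / 0.9900 = 0.273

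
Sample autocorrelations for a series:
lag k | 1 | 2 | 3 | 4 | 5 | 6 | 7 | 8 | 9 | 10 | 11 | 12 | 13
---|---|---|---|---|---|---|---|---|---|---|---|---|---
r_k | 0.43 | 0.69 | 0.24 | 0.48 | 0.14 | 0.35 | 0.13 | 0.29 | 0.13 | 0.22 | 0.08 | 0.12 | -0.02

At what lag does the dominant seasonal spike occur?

2

The largest autocorrelation is r_2 = 0.69, with a weaker echo at lag 4 (0.48); the remaining lags stay at or below 0.43.
The dominant spike at lag 2 indicates a seasonal period of 2.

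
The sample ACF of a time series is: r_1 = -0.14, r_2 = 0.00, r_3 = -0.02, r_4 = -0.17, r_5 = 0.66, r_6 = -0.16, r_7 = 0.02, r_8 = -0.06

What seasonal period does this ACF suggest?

5

The largest autocorrelation is r_5 = 0.66; the remaining lags stay at or below 0.02.
The dominant spike at lag 5 indicates a seasonal period of 5.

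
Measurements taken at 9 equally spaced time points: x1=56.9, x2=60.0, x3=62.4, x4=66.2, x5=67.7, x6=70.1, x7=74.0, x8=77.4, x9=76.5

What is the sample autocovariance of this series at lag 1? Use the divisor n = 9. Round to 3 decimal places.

32.516

Mean x̄ = (56.9 + 60.0 + 62.4 + 66.2 + 67.7 + 70.1 + 74.0 + 77.4 + 76.5)/9 = 67.9111
Σ_{t=1}^{8}(x_t−x̄)(x_{t+1}−x̄) = 292.6421
γ_1 = 292.6421 / 9 = 32.516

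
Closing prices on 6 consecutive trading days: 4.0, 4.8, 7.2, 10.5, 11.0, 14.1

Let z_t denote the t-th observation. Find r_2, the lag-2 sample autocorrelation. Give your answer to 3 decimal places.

Mean z̄ = (4.0 + 4.8 + 7.2 + 10.5 + 11.0 + 14.1)/6 = 8.6000
Numerator Σ_{t=1}^{4}(z_t−z̄)(z_{t+2}−z̄) = 6.3100
Denominator Σ(z_t−z̄)² = 77.1800
r_2 = 6.3100 / 77.1800 = 0.082

0.082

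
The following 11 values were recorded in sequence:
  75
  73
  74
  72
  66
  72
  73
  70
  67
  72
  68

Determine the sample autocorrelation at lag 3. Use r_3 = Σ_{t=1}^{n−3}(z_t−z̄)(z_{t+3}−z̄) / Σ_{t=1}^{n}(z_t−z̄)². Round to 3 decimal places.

Mean z̄ = (75 + 73 + 74 + 72 + 66 + 72 + 73 + 70 + 67 + 72 + 68)/11 = 71.0909
Numerator Σ_{t=1}^{8}(z_t−z̄)(z_{t+3}−z̄) = 5.1570
Denominator Σ(z_t−z̄)² = 86.9091
r_3 = 5.1570 / 86.9091 = 0.059

0.059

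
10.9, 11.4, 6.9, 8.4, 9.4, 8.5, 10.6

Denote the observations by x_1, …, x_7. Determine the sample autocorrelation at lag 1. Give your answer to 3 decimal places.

Mean x̄ = (10.9 + 11.4 + 6.9 + 8.4 + 9.4 + 8.5 + 10.6)/7 = 9.4429
Numerator Σ_{t=1}^{6}(x_t−x̄)(x_{t+1}−x̄) = -0.4790
Denominator Σ(x_t−x̄)² = 15.7371
r_1 = -0.4790 / 15.7371 = -0.030

-0.030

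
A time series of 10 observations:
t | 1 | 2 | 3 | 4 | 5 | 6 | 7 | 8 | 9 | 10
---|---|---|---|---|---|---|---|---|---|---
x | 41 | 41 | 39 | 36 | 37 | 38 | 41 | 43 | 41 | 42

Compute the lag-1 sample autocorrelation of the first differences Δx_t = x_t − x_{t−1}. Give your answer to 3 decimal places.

First differences Δx: 0, -2, -3, 1, 1, 3, 2, -2, 1
Mean of differences = 0.1111
Numerator Σ(Δx_t−Δx̄)(Δx_{t+1}−Δx̄) = 6.9877
Denominator Σ(Δx_t−Δx̄)² = 32.8889
r_1(Δx) = 6.9877 / 32.8889 = 0.212

0.212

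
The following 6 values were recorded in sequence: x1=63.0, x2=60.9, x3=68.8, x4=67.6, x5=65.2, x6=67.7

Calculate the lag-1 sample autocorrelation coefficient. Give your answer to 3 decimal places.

0.041

Mean x̄ = (63.0 + 60.9 + 68.8 + 67.6 + 65.2 + 67.7)/6 = 65.5333
Σ(x_t−x̄)(x_{t+1}−x̄) = (11.7378) + (-15.1356) + (6.7511) + (-0.6889) + (-0.7222) = 1.9422
Denominator Σ(x_t−x̄)² = 47.6333
r_1 = 1.9422 / 47.6333 = 0.041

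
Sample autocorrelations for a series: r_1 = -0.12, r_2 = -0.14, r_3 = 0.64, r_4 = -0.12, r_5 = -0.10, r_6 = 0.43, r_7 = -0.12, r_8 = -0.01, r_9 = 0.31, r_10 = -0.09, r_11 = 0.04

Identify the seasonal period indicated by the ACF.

3

The largest autocorrelation is r_3 = 0.64, with weaker echoes at lags 6 (0.43) and 9 (0.31); the remaining lags stay at or below 0.04.
The dominant spike at lag 3 indicates a seasonal period of 3.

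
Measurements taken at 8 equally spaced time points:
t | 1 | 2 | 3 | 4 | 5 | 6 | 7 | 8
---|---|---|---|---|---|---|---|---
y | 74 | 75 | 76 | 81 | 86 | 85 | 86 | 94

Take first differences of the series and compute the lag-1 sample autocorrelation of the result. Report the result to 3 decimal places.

First differences Δy: 1, 1, 5, 5, -1, 1, 8
Mean of differences = 2.8571
Numerator Σ(Δy_t−Δȳ)(Δy_{t+1}−Δȳ) = -6.5918
Denominator Σ(Δy_t−Δȳ)² = 60.8571
r_1(Δy) = -6.5918 / 60.8571 = -0.108

-0.108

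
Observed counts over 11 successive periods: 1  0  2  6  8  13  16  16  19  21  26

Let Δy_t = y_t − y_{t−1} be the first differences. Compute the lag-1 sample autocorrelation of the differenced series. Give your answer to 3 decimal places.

First differences Δy: -1, 2, 4, 2, 5, 3, 0, 3, 2, 5
Mean of differences = 2.5000
Numerator Σ(Δy_t−Δȳ)(Δy_{t+1}−Δȳ) = -3.7500
Denominator Σ(Δy_t−Δȳ)² = 34.5000
r_1(Δy) = -3.7500 / 34.5000 = -0.109

-0.109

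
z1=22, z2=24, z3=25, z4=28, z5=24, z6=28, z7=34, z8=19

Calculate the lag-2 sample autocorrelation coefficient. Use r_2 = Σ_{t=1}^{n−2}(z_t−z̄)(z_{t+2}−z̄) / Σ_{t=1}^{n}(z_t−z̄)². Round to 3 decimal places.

Mean z̄ = (22 + 24 + 25 + 28 + 24 + 28 + 34 + 19)/8 = 25.5000
Deviations from mean: -3.5000, -1.5000, -0.5000, 2.5000, -1.5000, 2.5000, 8.5000, -6.5000
Σ(z_t−z̄)(z_{t+2}−z̄) = (1.7500) + (-3.7500) + (0.7500) + (6.2500) + (-12.7500) + (-16.2500) = -24.0000
Denominator Σ(z_t−z̄)² = 144.0000
r_2 = -24.0000 / 144.0000 = -0.167

-0.167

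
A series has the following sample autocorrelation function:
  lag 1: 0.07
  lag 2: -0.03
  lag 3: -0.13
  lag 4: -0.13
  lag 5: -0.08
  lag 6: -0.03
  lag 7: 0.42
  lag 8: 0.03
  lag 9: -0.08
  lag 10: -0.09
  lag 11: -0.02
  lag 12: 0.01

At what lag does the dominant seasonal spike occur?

The largest autocorrelation is r_7 = 0.42; the remaining lags stay at or below 0.07.
The dominant spike at lag 7 indicates a seasonal period of 7.

7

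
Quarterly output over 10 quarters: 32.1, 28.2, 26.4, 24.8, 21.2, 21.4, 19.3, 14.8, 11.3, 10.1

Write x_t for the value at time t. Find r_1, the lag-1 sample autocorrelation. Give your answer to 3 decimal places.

0.668

Mean x̄ = (32.1 + 28.2 + 26.4 + 24.8 + 21.2 + 21.4 + 19.3 + 14.8 + 11.3 + 10.1)/10 = 20.9600
Numerator Σ_{t=1}^{9}(x_t−x̄)(x_{t+1}−x̄) = 315.8644
Denominator Σ(x_t−x̄)² = 473.0640
r_1 = 315.8644 / 473.0640 = 0.668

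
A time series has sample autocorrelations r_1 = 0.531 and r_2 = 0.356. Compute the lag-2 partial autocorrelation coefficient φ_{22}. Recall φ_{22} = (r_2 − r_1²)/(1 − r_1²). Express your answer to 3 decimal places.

0.103

φ_{22} = (r_2 − r_1²) / (1 − r_1²)
r_1² = (0.531)² = 0.281961
Numerator = 0.356 − 0.2820 = 0.0740; denominator = 1 − 0.2820 = 0.7180
φ_{22} = 0.0740 / 0.7180 = 0.103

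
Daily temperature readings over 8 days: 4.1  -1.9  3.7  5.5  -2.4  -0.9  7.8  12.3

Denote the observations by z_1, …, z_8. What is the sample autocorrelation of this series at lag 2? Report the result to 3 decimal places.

-0.460

Mean z̄ = (4.1 − 1.9 + 3.7 + 5.5 − 2.4 − 0.9 + 7.8 + 12.3)/8 = 3.5250
Σ(z_t−z̄)(z_{t+2}−z̄) = (0.1006) + (-10.7144) + (-1.0369) + (-8.7394) + (-25.3294) + (-38.8294) = -84.5488
Denominator Σ(z_t−z̄)² = 183.6550
r_2 = -84.5488 / 183.6550 = -0.460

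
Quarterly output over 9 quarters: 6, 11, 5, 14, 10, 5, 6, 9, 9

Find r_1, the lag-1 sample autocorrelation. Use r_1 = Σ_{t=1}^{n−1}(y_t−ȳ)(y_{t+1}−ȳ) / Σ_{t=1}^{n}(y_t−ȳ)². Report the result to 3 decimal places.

Mean ȳ = (6 + 11 + 5 + 14 + 10 + 5 + 6 + 9 + 9)/9 = 8.3333
Numerator Σ_{t=1}^{8}(y_t−ȳ)(y_{t+1}−ȳ) = -23.4444
Denominator Σ(y_t−ȳ)² = 76.0000
r_1 = -23.4444 / 76.0000 = -0.308

-0.308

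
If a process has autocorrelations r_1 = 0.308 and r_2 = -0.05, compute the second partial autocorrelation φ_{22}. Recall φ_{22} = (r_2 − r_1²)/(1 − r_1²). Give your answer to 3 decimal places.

φ_{22} = (r_2 − r_1²) / (1 − r_1²)
r_1² = (0.308)² = 0.094864
Numerator = -0.05 − 0.0949 = -0.1449; denominator = 1 − 0.0949 = 0.9051
φ_{22} = -0.1449 / 0.9051 = -0.160

-0.160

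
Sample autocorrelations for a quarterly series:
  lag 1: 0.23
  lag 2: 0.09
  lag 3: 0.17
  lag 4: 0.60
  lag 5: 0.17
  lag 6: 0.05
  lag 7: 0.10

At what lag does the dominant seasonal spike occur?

The largest autocorrelation is r_4 = 0.60; the remaining lags stay at or below 0.23. The elevated value at lag 1 (0.23), dropping to 0.09 at lag 2, reflects decaying short-term dependence rather than seasonality.
The dominant spike at lag 4 indicates a seasonal period of 4.

4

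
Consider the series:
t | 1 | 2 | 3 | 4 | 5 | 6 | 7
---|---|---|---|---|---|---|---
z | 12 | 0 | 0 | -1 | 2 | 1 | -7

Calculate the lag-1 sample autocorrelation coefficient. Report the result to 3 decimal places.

-0.052

Mean z̄ = (12 + 0 + 0 − 1 + 2 + 1 − 7)/7 = 1.0000
Deviations from mean: 11.0000, -1.0000, -1.0000, -2.0000, 1.0000, 0.0000, -8.0000
Σ(z_t−z̄)(z_{t+1}−z̄) = (-11.0000) + (1.0000) + (2.0000) + (-2.0000) + (0.0000) + (0.0000) = -10.0000
Denominator Σ(z_t−z̄)² = 192.0000
r_1 = -10.0000 / 192.0000 = -0.052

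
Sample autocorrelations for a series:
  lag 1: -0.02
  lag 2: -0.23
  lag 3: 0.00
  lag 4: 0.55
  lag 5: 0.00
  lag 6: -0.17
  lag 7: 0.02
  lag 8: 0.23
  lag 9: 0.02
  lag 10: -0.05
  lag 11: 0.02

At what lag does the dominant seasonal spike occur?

The largest autocorrelation is r_4 = 0.55, with a weaker echo at lag 8 (0.23); the remaining lags stay at or below 0.02.
The dominant spike at lag 4 indicates a seasonal period of 4.

4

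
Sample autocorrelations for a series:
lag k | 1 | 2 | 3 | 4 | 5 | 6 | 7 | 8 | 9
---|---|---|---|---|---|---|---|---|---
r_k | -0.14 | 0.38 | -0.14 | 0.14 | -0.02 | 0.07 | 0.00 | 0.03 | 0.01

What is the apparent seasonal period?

The largest autocorrelation is r_2 = 0.38; the remaining lags stay at or below 0.14.
The dominant spike at lag 2 indicates a seasonal period of 2.

2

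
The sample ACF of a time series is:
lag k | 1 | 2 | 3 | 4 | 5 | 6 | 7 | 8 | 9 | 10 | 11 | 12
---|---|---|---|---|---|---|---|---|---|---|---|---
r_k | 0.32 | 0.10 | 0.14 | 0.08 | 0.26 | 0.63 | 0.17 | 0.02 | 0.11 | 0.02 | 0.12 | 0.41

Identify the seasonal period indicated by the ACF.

6

The largest autocorrelation is r_6 = 0.63, with a weaker echo at lag 12 (0.41); the remaining lags stay at or below 0.32. The elevated value at lag 1 (0.32), dropping to 0.10 at lag 2, reflects decaying short-term dependence rather than seasonality.
The dominant spike at lag 6 indicates a seasonal period of 6.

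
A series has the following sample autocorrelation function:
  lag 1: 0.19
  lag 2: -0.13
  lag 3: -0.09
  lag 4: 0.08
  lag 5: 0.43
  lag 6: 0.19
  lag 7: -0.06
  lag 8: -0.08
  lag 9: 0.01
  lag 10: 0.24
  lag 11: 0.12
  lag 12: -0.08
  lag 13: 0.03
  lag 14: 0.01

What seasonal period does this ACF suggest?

The largest autocorrelation is r_5 = 0.43, with a weaker echo at lag 10 (0.24); the remaining lags stay at or below 0.19.
The dominant spike at lag 5 indicates a seasonal period of 5.

5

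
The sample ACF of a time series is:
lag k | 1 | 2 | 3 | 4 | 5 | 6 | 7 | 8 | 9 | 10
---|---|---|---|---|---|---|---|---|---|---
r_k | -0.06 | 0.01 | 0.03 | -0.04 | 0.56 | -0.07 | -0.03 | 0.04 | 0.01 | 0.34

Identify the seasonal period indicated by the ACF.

5

The largest autocorrelation is r_5 = 0.56, with a weaker echo at lag 10 (0.34); the remaining lags stay at or below 0.04.
The dominant spike at lag 5 indicates a seasonal period of 5.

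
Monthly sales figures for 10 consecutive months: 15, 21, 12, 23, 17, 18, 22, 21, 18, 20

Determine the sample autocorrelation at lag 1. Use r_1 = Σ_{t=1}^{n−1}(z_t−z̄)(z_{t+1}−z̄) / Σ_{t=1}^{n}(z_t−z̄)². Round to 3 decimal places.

Mean z̄ = (15 + 21 + 12 + 23 + 17 + 18 + 22 + 21 + 18 + 20)/10 = 18.7000
Numerator Σ_{t=1}^{9}(z_t−z̄)(z_{t+1}−z̄) = -56.0900
Denominator Σ(z_t−z̄)² = 104.1000
r_1 = -56.0900 / 104.1000 = -0.539

-0.539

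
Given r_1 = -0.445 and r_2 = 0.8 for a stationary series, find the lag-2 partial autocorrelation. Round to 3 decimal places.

0.751

φ_{22} = (r_2 − r_1²) / (1 − r_1²)
r_1² = (-0.445)² = 0.198025
Numerator = 0.8 − 0.1980 = 0.6020; denominator = 1 − 0.1980 = 0.8020
φ_{22} = 0.6020 / 0.8020 = 0.751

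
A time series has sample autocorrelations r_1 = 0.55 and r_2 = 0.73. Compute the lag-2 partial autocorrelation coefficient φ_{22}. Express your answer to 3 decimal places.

φ_{22} = (r_2 − r_1²) / (1 − r_1²)
r_1² = (0.55)² = 0.3025
Numerator = 0.73 − 0.3025 = 0.4275; denominator = 1 − 0.3025 = 0.6975
φ_{22} = 0.4275 / 0.6975 = 0.613

0.613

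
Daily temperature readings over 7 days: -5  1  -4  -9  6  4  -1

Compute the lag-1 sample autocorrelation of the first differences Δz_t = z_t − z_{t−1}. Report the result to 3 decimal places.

First differences Δz: 6, -5, -5, 15, -2, -5
Mean of differences = 0.6667
Numerator Σ(Δz_t−Δz̄)(Δz_{t+1}−Δz̄) = -102.4444
Denominator Σ(Δz_t−Δz̄)² = 337.3333
r_1(Δz) = -102.4444 / 337.3333 = -0.304

-0.304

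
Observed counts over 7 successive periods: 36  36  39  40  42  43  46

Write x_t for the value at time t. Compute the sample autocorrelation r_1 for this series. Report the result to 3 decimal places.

0.539

Mean x̄ = (36 + 36 + 39 + 40 + 42 + 43 + 46)/7 = 40.2857
Deviations from mean: -4.2857, -4.2857, -1.2857, -0.2857, 1.7143, 2.7143, 5.7143
Numerator Σ_{t=1}^{6}(x_t−x̄)(x_{t+1}−x̄) = 43.9184
Denominator Σ(x_t−x̄)² = 81.4286
r_1 = 43.9184 / 81.4286 = 0.539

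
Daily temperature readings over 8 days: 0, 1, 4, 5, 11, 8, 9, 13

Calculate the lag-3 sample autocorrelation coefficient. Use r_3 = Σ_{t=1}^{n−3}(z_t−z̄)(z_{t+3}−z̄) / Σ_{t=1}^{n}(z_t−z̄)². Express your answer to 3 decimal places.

0.047

Mean z̄ = (0 + 1 + 4 + 5 + 11 + 8 + 9 + 13)/8 = 6.3750
Deviations from mean: -6.3750, -5.3750, -2.3750, -1.3750, 4.6250, 1.6250, 2.6250, 6.6250
Σ(z_t−z̄)(z_{t+3}−z̄) = (8.7656) + (-24.8594) + (-3.8594) + (-3.6094) + (30.6406) = 7.0781
Denominator Σ(z_t−z̄)² = 151.8750
r_3 = 7.0781 / 151.8750 = 0.047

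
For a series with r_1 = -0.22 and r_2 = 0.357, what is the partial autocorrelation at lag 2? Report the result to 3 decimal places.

φ_{22} = (r_2 − r_1²) / (1 − r_1²)
r_1² = (-0.22)² = 0.0484
Numerator = 0.357 − 0.0484 = 0.3086; denominator = 1 − 0.0484 = 0.9516
φ_{22} = 0.3086 / 0.9516 = 0.324

0.324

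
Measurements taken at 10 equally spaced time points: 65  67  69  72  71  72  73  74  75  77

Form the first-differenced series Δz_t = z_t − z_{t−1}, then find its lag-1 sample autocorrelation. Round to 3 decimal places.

-0.144

First differences Δz: 2, 2, 3, -1, 1, 1, 1, 1, 2
Mean of differences = 1.3333
Numerator Σ(Δz_t−Δz̄)(Δz_{t+1}−Δz̄) = -1.4444
Denominator Σ(Δz_t−Δz̄)² = 10.0000
r_1(Δz) = -1.4444 / 10.0000 = -0.144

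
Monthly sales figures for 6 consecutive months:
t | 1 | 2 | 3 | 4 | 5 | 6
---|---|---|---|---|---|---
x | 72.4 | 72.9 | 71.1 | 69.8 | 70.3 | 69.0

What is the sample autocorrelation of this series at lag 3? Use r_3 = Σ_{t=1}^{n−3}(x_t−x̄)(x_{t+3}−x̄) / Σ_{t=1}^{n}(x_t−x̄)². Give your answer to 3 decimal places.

Mean x̄ = (72.4 + 72.9 + 71.1 + 69.8 + 70.3 + 69.0)/6 = 70.9167
Deviations from mean: 1.4833, 1.9833, 0.1833, -1.1167, -0.6167, -1.9167
Numerator Σ_{t=1}^{3}(x_t−x̄)(x_{t+3}−x̄) = -3.2308
Denominator Σ(x_t−x̄)² = 11.4683
r_3 = -3.2308 / 11.4683 = -0.282

-0.282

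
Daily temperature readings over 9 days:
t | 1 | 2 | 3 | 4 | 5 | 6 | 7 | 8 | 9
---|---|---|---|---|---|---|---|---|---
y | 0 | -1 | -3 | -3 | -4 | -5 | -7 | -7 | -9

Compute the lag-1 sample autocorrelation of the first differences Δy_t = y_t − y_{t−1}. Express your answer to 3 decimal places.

First differences Δy: -1, -2, 0, -1, -1, -2, 0, -2
Mean of differences = -1.1250
Numerator Σ(Δy_t−Δȳ)(Δy_{t+1}−Δȳ) = -3.0156
Denominator Σ(Δy_t−Δȳ)² = 4.8750
r_1(Δy) = -3.0156 / 4.8750 = -0.619

-0.619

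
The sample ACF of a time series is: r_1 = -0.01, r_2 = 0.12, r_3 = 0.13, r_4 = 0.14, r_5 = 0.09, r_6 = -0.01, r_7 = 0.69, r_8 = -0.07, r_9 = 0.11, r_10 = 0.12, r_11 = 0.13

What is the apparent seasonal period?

The largest autocorrelation is r_7 = 0.69; the remaining lags stay at or below 0.14.
The dominant spike at lag 7 indicates a seasonal period of 7.

7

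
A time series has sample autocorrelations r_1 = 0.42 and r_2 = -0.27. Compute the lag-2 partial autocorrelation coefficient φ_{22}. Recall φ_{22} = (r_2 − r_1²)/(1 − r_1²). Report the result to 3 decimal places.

-0.542

φ_{22} = (r_2 − r_1²) / (1 − r_1²)
r_1² = (0.42)² = 0.1764
Numerator = -0.27 − 0.1764 = -0.4464; denominator = 1 − 0.1764 = 0.8236
φ_{22} = -0.4464 / 0.8236 = -0.542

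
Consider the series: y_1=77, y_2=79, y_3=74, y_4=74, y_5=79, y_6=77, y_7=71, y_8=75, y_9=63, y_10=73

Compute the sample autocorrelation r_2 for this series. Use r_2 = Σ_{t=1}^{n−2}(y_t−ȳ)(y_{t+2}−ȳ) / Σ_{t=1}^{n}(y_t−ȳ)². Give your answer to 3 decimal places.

0.094

Mean ȳ = (77 + 79 + 74 + 74 + 79 + 77 + 71 + 75 + 63 + 73)/10 = 74.2000
Numerator Σ_{t=1}^{8}(y_t−ȳ)(y_{t+2}−ȳ) = 18.7200
Denominator Σ(y_t−ȳ)² = 199.6000
r_2 = 18.7200 / 199.6000 = 0.094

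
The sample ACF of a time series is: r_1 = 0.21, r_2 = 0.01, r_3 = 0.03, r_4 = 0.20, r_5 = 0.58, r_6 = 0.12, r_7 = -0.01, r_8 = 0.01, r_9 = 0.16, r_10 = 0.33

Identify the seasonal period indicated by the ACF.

The largest autocorrelation is r_5 = 0.58, with a weaker echo at lag 10 (0.33); the remaining lags stay at or below 0.21.
The dominant spike at lag 5 indicates a seasonal period of 5.

5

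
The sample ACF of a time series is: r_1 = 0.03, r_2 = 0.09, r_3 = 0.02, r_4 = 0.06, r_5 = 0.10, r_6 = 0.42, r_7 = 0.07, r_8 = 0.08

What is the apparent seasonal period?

6

The largest autocorrelation is r_6 = 0.42; the remaining lags stay at or below 0.10.
The dominant spike at lag 6 indicates a seasonal period of 6.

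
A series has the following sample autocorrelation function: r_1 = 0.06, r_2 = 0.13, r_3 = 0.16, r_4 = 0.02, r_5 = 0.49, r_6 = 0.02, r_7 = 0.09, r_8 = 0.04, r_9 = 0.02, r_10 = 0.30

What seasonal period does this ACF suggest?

The largest autocorrelation is r_5 = 0.49, with a weaker echo at lag 10 (0.30); the remaining lags stay at or below 0.16.
The dominant spike at lag 5 indicates a seasonal period of 5.

5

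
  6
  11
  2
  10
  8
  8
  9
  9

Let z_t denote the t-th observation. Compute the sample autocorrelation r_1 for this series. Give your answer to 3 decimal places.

-0.638

Mean z̄ = (6 + 11 + 2 + 10 + 8 + 8 + 9 + 9)/8 = 7.8750
Deviations from mean: -1.8750, 3.1250, -5.8750, 2.1250, 0.1250, 0.1250, 1.1250, 1.1250
Numerator Σ_{t=1}^{7}(z_t−z̄)(z_{t+1}−z̄) = -35.0156
Denominator Σ(z_t−z̄)² = 54.8750
r_1 = -35.0156 / 54.8750 = -0.638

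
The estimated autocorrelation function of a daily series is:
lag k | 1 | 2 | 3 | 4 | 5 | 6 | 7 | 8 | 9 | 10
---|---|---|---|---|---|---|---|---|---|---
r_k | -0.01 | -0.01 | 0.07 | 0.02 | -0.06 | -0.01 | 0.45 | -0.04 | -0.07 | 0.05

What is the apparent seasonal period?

7

The largest autocorrelation is r_7 = 0.45; the remaining lags stay at or below 0.07.
The dominant spike at lag 7 indicates a seasonal period of 7.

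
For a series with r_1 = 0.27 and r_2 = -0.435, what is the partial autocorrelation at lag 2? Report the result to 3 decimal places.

-0.548

φ_{22} = (r_2 − r_1²) / (1 − r_1²)
r_1² = (0.27)² = 0.0729
Numerator = -0.435 − 0.0729 = -0.5079; denominator = 1 − 0.0729 = 0.9271
φ_{22} = -0.5079 / 0.9271 = -0.548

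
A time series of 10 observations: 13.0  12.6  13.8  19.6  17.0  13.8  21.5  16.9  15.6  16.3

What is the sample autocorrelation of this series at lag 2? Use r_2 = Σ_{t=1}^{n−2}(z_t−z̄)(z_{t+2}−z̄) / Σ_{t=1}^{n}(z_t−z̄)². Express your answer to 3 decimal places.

Mean z̄ = (13.0 + 12.6 + 13.8 + 19.6 + 17.0 + 13.8 + 21.5 + 16.9 + 15.6 + 16.3)/10 = 16.0100
Numerator Σ_{t=1}^{8}(z_t−z̄)(z_{t+2}−z̄) = -14.2362
Denominator Σ(z_t−z̄)² = 75.5090
r_2 = -14.2362 / 75.5090 = -0.189

-0.189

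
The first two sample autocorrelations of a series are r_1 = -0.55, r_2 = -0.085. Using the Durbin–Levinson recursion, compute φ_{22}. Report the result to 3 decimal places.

-0.556

φ_{22} = (r_2 − r_1²) / (1 − r_1²)
r_1² = (-0.55)² = 0.3025
Numerator = -0.085 − 0.3025 = -0.3875; denominator = 1 − 0.3025 = 0.6975
φ_{22} = -0.3875 / 0.6975 = -0.556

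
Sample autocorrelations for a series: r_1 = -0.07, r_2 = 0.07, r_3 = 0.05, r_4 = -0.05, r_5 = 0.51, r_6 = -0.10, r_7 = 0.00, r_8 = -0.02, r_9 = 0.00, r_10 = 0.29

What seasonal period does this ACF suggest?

The largest autocorrelation is r_5 = 0.51, with a weaker echo at lag 10 (0.29); the remaining lags stay at or below 0.07.
The dominant spike at lag 5 indicates a seasonal period of 5.

5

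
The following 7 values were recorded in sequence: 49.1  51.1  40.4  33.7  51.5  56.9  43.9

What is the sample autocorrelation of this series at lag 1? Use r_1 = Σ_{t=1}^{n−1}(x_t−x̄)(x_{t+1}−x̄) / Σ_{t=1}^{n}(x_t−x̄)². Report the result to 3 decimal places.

Mean x̄ = (49.1 + 51.1 + 40.4 + 33.7 + 51.5 + 56.9 + 43.9)/7 = 46.6571
Deviations from mean: 2.4429, 4.4429, -6.2571, -12.9571, 4.8429, 10.2429, -2.7571
Numerator Σ_{t=1}^{6}(x_t−x̄)(x_{t+1}−x̄) = 22.7424
Denominator Σ(x_t−x̄)² = 368.7171
r_1 = 22.7424 / 368.7171 = 0.062

0.062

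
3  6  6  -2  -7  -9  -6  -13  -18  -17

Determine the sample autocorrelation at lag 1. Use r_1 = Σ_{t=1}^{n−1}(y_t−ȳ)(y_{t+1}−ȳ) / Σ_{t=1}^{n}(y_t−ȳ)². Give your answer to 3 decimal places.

0.725

Mean ȳ = (3 + 6 + 6 − 2 − 7 − 9 − 6 − 13 − 18 − 17)/10 = -5.7000
Numerator Σ_{t=1}^{9}(y_t−ȳ)(y_{t+1}−ȳ) = 513.4100
Denominator Σ(y_t−ȳ)² = 708.1000
r_1 = 513.4100 / 708.1000 = 0.725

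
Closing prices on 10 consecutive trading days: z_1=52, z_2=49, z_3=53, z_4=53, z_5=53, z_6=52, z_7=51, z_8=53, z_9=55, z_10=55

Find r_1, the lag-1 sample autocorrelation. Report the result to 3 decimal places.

0.276

Mean z̄ = (52 + 49 + 53 + 53 + 53 + 52 + 51 + 53 + 55 + 55)/10 = 52.6000
Numerator Σ_{t=1}^{9}(z_t−z̄)(z_{t+1}−z̄) = 7.8400
Denominator Σ(z_t−z̄)² = 28.4000
r_1 = 7.8400 / 28.4000 = 0.276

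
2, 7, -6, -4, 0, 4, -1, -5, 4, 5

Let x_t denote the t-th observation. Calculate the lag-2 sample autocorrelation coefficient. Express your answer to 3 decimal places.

Mean x̄ = (2 + 7 − 6 − 4 + 0 + 4 − 1 − 5 + 4 + 5)/10 = 0.6000
Numerator Σ_{t=1}^{8}(x_t−x̄)(x_{t+2}−x̄) = -98.5200
Denominator Σ(x_t−x̄)² = 184.4000
r_2 = -98.5200 / 184.4000 = -0.534

-0.534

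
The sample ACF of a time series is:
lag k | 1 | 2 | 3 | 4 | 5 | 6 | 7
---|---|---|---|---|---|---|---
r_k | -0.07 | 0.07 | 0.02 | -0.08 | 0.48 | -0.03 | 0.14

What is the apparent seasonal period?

5

The largest autocorrelation is r_5 = 0.48; the remaining lags stay at or below 0.14.
The dominant spike at lag 5 indicates a seasonal period of 5.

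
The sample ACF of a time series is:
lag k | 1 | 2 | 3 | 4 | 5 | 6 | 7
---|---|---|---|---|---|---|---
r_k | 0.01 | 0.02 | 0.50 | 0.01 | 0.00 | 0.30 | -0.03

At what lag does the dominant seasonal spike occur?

3

The largest autocorrelation is r_3 = 0.50, with a weaker echo at lag 6 (0.30); the remaining lags stay at or below 0.02.
The dominant spike at lag 3 indicates a seasonal period of 3.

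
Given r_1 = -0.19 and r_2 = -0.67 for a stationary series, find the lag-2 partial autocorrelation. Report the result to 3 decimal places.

-0.733

φ_{22} = (r_2 − r_1²) / (1 − r_1²)
r_1² = (-0.19)² = 0.0361
Numerator = -0.67 − 0.0361 = -0.7061; denominator = 1 − 0.0361 = 0.9639
φ_{22} = -0.7061 / 0.9639 = -0.733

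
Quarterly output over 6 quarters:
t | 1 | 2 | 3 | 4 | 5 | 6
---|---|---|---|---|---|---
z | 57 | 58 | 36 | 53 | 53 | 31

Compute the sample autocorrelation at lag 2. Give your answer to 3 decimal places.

Mean z̄ = (57 + 58 + 36 + 53 + 53 + 31)/6 = 48.0000
Deviations from mean: 9.0000, 10.0000, -12.0000, 5.0000, 5.0000, -17.0000
Σ(z_t−z̄)(z_{t+2}−z̄) = (-108.0000) + (50.0000) + (-60.0000) + (-85.0000) = -203.0000
Denominator Σ(z_t−z̄)² = 664.0000
r_2 = -203.0000 / 664.0000 = -0.306

-0.306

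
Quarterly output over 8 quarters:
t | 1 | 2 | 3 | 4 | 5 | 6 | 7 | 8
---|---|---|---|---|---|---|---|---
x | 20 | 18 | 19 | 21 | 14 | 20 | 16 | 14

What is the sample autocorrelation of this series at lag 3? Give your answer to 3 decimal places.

Mean x̄ = (20 + 18 + 19 + 21 + 14 + 20 + 16 + 14)/8 = 17.7500
Deviations from mean: 2.2500, 0.2500, 1.2500, 3.2500, -3.7500, 2.2500, -1.7500, -3.7500
Σ(x_t−x̄)(x_{t+3}−x̄) = (7.3125) + (-0.9375) + (2.8125) + (-5.6875) + (14.0625) = 17.5625
Denominator Σ(x_t−x̄)² = 53.5000
r_3 = 17.5625 / 53.5000 = 0.328

0.328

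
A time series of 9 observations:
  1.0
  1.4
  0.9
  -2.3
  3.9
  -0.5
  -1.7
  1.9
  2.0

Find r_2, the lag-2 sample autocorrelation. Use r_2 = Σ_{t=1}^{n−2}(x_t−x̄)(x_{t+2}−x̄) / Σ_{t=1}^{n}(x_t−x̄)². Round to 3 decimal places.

-0.329

Mean x̄ = (1.0 + 1.4 + 0.9 − 2.3 + 3.9 − 0.5 − 1.7 + 1.9 + 2.0)/9 = 0.7333
Σ(x_t−x̄)(x_{t+2}−x̄) = (0.0444) + (-2.0222) + (0.5278) + (3.7411) + (-7.7056) + (-1.4389) + (-3.0822) = -9.9356
Denominator Σ(x_t−x̄)² = 30.1800
r_2 = -9.9356 / 30.1800 = -0.329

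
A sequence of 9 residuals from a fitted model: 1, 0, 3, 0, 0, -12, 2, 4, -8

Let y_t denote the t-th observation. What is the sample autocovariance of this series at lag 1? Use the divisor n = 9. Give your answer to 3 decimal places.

-5.841

Mean ȳ = (1 + 0 + 3 + 0 + 0 − 12 + 2 + 4 − 8)/9 = -1.1111
Σ_{t=1}^{8}(y_t−ȳ)(y_{t+1}−ȳ) = -52.5679
γ_1 = -52.5679 / 9 = -5.841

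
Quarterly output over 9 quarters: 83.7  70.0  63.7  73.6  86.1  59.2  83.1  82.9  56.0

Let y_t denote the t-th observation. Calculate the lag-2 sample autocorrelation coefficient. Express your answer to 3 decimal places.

-0.384

Mean ȳ = (83.7 + 70.0 + 63.7 + 73.6 + 86.1 + 59.2 + 83.1 + 82.9 + 56.0)/9 = 73.1444
Σ(y_t−ȳ)(y_{t+2}−ȳ) = (-99.6914) + (-1.4325) + (-122.3580) + (-6.3525) + (128.9798) + (-136.0358) + (-170.6825) = -407.5728
Denominator Σ(y_t−ȳ)² = 1061.2222
r_2 = -407.5728 / 1061.2222 = -0.384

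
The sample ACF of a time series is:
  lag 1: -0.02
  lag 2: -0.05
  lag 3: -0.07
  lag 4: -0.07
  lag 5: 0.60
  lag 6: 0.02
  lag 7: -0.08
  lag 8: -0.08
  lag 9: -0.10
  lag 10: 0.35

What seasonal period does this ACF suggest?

The largest autocorrelation is r_5 = 0.60, with a weaker echo at lag 10 (0.35); the remaining lags stay at or below 0.02.
The dominant spike at lag 5 indicates a seasonal period of 5.

5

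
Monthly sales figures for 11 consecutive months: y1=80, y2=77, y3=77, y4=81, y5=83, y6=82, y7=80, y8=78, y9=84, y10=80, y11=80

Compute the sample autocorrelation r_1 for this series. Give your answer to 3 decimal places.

0.128

Mean ȳ = (80 + 77 + 77 + 81 + 83 + 82 + 80 + 78 + 84 + 80 + 80)/11 = 80.1818
Numerator Σ_{t=1}^{10}(y_t−ȳ)(y_{t+1}−ȳ) = 6.6033
Denominator Σ(y_t−ȳ)² = 51.6364
r_1 = 6.6033 / 51.6364 = 0.128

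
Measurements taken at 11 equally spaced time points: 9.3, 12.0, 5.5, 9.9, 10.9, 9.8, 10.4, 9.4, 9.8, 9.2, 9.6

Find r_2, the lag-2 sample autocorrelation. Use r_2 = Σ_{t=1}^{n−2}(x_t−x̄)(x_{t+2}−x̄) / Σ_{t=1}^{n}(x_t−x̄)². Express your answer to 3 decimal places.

-0.081

Mean x̄ = (9.3 + 12.0 + 5.5 + 9.9 + 10.9 + 9.8 + 10.4 + 9.4 + 9.8 + 9.2 + 9.6)/11 = 9.6182
Numerator Σ_{t=1}^{9}(x_t−x̄)(x_{t+2}−x̄) = -2.0534
Denominator Σ(x_t−x̄)² = 25.3564
r_2 = -2.0534 / 25.3564 = -0.081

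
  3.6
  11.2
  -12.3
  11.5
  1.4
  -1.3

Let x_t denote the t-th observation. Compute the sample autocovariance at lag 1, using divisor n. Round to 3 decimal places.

Mean x̄ = (3.6 + 11.2 − 12.3 + 11.5 + 1.4 − 1.3)/6 = 2.3500
Deviations: 1.2500, 8.8500, -14.6500, 9.1500, -0.9500, -3.6500
Σ_{t=1}^{5}(x_t−x̄)(x_{t+1}−x̄) = -257.8625
γ_1 = -257.8625 / 6 = -42.977

-42.977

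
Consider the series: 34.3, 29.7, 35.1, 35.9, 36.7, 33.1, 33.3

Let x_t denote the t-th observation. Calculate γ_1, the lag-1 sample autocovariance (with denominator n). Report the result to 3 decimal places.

-0.087

Mean x̄ = (34.3 + 29.7 + 35.1 + 35.9 + 36.7 + 33.1 + 33.3)/7 = 34.0143
Σ_{t=1}^{6}(x_t−x̄)(x_{t+1}−x̄) = -0.6073
γ_1 = -0.6073 / 7 = -0.087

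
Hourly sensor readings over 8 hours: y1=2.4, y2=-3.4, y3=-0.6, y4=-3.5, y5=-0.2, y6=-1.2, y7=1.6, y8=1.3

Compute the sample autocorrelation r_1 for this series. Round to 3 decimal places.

Mean ȳ = (2.4 − 3.4 − 0.6 − 3.5 − 0.2 − 1.2 + 1.6 + 1.3)/8 = -0.4500
Deviations from mean: 2.8500, -2.9500, -0.1500, -3.0500, 0.2500, -0.7500, 2.0500, 1.7500
Numerator Σ_{t=1}^{7}(y_t−ȳ)(y_{t+1}−ȳ) = -6.4075
Denominator Σ(y_t−ȳ)² = 34.0400
r_1 = -6.4075 / 34.0400 = -0.188

-0.188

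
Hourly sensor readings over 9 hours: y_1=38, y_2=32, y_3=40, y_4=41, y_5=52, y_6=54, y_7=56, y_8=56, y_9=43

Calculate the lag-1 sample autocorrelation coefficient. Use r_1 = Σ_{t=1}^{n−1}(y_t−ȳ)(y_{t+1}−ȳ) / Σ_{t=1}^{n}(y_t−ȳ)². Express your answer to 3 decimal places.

Mean ȳ = (38 + 32 + 40 + 41 + 52 + 54 + 56 + 56 + 43)/9 = 45.7778
Numerator Σ_{t=1}^{8}(y_t−ȳ)(y_{t+1}−ȳ) = 395.9506
Denominator Σ(y_t−ȳ)² = 629.5556
r_1 = 395.9506 / 629.5556 = 0.629

0.629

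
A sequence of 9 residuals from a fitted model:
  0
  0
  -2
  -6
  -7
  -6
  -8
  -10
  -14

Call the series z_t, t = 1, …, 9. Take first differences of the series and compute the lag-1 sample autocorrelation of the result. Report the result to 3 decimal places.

0.020

First differences Δz: 0, -2, -4, -1, 1, -2, -2, -4
Mean of differences = -1.7500
Numerator Σ(Δz_t−Δz̄)(Δz_{t+1}−Δz̄) = 0.4375
Denominator Σ(Δz_t−Δz̄)² = 21.5000
r_1(Δz) = 0.4375 / 21.5000 = 0.020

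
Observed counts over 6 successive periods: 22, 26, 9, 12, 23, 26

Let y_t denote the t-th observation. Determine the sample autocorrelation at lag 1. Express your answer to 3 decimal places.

0.091

Mean ȳ = (22 + 26 + 9 + 12 + 23 + 26)/6 = 19.6667
Σ(y_t−ȳ)(y_{t+1}−ȳ) = (14.7778) + (-67.5556) + (81.7778) + (-25.5556) + (21.1111) = 24.5556
Denominator Σ(y_t−ȳ)² = 269.3333
r_1 = 24.5556 / 269.3333 = 0.091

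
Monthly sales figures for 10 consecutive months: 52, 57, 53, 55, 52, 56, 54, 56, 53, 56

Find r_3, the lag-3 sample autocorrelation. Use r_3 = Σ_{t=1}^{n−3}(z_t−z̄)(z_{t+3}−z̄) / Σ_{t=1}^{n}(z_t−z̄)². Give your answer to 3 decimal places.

Mean z̄ = (52 + 57 + 53 + 55 + 52 + 56 + 54 + 56 + 53 + 56)/10 = 54.4000
Σ(z_t−z̄)(z_{t+3}−z̄) = (-1.4400) + (-6.2400) + (-2.2400) + (-0.2400) + (-3.8400) + (-2.2400) + (-0.6400) = -16.8800
Denominator Σ(z_t−z̄)² = 30.4000
r_3 = -16.8800 / 30.4000 = -0.555

-0.555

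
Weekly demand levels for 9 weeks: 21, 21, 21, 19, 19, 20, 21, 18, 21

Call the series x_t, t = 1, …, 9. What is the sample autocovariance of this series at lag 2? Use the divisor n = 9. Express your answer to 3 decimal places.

-0.114

Mean x̄ = (21 + 21 + 21 + 19 + 19 + 20 + 21 + 18 + 21)/9 = 20.1111
Σ_{t=1}^{7}(x_t−x̄)(x_{t+2}−x̄) = -1.0247
γ_2 = -1.0247 / 9 = -0.114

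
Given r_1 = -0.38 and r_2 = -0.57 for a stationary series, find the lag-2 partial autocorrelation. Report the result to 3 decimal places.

φ_{22} = (r_2 − r_1²) / (1 − r_1²)
r_1² = (-0.38)² = 0.1444
Numerator = -0.57 − 0.1444 = -0.7144; denominator = 1 − 0.1444 = 0.8556
φ_{22} = -0.7144 / 0.8556 = -0.835

-0.835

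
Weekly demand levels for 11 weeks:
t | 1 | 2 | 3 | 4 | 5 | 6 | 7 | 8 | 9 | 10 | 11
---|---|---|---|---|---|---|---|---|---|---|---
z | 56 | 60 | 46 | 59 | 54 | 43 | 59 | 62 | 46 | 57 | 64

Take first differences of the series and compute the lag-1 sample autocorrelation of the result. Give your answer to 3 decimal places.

First differences Δz: 4, -14, 13, -5, -11, 16, 3, -16, 11, 7
Mean of differences = 0.8000
Numerator Σ(Δz_t−Δz̄)(Δz_{t+1}−Δz̄) = -521.2400
Denominator Σ(Δz_t−Δz̄)² = 1211.6000
r_1(Δz) = -521.2400 / 1211.6000 = -0.430

-0.430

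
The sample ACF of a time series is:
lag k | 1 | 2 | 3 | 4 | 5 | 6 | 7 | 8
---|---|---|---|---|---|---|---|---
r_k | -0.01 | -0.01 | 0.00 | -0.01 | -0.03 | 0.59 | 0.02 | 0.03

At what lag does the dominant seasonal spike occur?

The largest autocorrelation is r_6 = 0.59; the remaining lags stay at or below 0.03.
The dominant spike at lag 6 indicates a seasonal period of 6.

6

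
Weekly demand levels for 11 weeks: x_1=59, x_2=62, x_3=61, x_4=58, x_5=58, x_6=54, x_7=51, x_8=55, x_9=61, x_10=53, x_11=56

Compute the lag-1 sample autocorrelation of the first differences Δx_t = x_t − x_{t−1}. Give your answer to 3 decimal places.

First differences Δx: 3, -1, -3, 0, -4, -3, 4, 6, -8, 3
Mean of differences = -0.3000
Numerator Σ(Δx_t−Δx̄)(Δx_{t+1}−Δx̄) = -50.7900
Denominator Σ(Δx_t−Δx̄)² = 168.1000
r_1(Δx) = -50.7900 / 168.1000 = -0.302

-0.302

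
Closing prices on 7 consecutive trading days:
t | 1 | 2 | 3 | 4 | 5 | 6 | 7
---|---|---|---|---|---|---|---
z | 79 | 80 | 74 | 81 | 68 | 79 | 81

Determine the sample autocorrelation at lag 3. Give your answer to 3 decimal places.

Mean z̄ = (79 + 80 + 74 + 81 + 68 + 79 + 81)/7 = 77.4286
Σ(z_t−z̄)(z_{t+3}−z̄) = (5.6122) + (-24.2449) + (-5.3878) + (12.7551) = -11.2653
Denominator Σ(z_t−z̄)² = 137.7143
r_3 = -11.2653 / 137.7143 = -0.082

-0.082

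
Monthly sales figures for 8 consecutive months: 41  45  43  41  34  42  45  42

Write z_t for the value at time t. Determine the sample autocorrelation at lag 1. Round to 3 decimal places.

Mean z̄ = (41 + 45 + 43 + 41 + 34 + 42 + 45 + 42)/8 = 41.6250
Numerator Σ_{t=1}^{7}(z_t−z̄)(z_{t+1}−z̄) = 6.1094
Denominator Σ(z_t−z̄)² = 83.8750
r_1 = 6.1094 / 83.8750 = 0.073

0.073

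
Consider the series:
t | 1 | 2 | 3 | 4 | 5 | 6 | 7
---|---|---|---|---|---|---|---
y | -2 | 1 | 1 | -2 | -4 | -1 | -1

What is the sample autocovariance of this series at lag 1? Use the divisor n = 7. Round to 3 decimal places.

Mean ȳ = (-2 + 1 + 1 − 2 − 4 − 1 − 1)/7 = -1.1429
Σ_{t=1}^{6}(y_t−ȳ)(y_{t+1}−ȳ) = 2.9796
γ_1 = 2.9796 / 7 = 0.426

0.426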